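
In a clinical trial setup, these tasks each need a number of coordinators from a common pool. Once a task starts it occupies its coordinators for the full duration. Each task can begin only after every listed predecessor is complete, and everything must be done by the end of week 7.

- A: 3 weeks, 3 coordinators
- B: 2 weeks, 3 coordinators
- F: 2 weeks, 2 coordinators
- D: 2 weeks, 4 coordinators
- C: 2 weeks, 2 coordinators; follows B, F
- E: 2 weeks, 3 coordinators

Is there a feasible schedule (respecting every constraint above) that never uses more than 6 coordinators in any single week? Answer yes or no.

yes

Schedule A@1, B@1, F@3, D@4, C@5, E@6: w1:6  w2:6  w3:5  w4:6  w5:6  w6:5  w7:3 — peak 6 ≤ 6.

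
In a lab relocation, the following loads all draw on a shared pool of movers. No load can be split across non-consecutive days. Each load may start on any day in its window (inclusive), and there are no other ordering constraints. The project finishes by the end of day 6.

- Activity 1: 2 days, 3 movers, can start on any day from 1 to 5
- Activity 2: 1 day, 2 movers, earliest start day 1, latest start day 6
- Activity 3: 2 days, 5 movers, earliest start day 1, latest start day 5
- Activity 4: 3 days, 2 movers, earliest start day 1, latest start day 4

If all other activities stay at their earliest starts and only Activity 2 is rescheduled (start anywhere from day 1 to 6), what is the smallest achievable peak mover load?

10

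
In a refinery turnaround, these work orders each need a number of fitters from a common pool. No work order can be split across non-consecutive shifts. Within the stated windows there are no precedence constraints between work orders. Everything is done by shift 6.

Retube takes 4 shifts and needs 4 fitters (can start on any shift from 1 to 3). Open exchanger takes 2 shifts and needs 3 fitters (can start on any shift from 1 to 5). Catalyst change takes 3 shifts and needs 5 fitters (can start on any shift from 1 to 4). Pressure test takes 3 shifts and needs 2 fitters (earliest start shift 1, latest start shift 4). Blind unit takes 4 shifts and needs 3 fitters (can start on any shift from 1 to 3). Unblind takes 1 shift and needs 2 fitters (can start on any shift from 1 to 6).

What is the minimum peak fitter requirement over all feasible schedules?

Early-start (Retube@1, Open exchanger@1, Catalyst change@1, Pressure test@1, Blind unit@1, Unblind@1) gives peak 19: s1:19  s2:17  s3:14  s4:7  s5:0  s6:0.
Shift Pressure test→4, Blind unit→3, Unblind→4.
Schedule Retube@1, Open exchanger@1, Catalyst change@1, Pressure test@4, Blind unit@3, Unblind@4: s1:12  s2:12  s3:12  s4:11  s5:5  s6:5 — peak 12.

12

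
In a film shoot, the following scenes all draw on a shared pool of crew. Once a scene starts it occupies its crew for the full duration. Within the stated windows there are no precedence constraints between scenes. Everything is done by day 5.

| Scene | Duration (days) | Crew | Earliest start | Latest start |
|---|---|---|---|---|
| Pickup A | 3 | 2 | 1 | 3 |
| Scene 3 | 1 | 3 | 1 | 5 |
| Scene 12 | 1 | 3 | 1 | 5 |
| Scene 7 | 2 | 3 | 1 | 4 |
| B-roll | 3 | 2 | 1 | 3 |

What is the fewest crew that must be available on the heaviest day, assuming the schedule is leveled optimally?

Early-start (Pickup A@1, Scene 3@1, Scene 12@1, Scene 7@1, B-roll@1) gives peak 13: d1:13  d2:7  d3:4  d4:0  d5:0.
Shift Scene 12→2, Scene 7→4, B-roll→3.
Schedule Pickup A@1, Scene 3@1, Scene 12@2, Scene 7@4, B-roll@3: d1:5  d2:5  d3:4  d4:5  d5:5 — peak 5.
Total crew member-days = 24 over 5 days ⇒ peak ≥ ⌈24/5⌉ = 5, so 5 is optimal.

5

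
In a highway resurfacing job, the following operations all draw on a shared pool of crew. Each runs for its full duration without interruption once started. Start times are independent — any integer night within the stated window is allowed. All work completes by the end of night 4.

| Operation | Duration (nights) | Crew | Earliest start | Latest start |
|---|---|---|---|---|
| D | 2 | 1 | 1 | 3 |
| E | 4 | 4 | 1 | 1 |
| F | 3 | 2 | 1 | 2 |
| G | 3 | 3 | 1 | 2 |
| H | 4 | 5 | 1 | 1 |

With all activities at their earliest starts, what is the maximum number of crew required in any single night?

15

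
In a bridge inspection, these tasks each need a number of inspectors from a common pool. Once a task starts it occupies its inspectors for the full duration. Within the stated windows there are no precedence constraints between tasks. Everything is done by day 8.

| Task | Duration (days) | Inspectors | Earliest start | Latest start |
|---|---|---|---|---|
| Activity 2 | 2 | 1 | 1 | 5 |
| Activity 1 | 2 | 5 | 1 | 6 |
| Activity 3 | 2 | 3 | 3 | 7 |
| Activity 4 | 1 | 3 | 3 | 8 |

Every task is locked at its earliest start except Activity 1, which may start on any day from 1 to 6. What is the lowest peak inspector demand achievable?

Activity 1@1: d1:6  d2:6  d3:6  d4:3  d5:0  d6:0  d7:0  d8:0 → peak 6
Activity 1@2: d1:1  d2:6  d3:11  d4:3  d5:0  d6:0  d7:0  d8:0 → peak 11
Activity 1@3: d1:1  d2:1  d3:11  d4:8  d5:0  d6:0  d7:0  d8:0 → peak 11
Activity 1@4: d1:1  d2:1  d3:6  d4:8  d5:5  d6:0  d7:0  d8:0 → peak 8
Activity 1@5: d1:1  d2:1  d3:6  d4:3  d5:5  d6:5  d7:0  d8:0 → peak 6
Activity 1@6: d1:1  d2:1  d3:6  d4:3  d5:0  d6:5  d7:5  d8:0 → peak 6
Best is Activity 1@1, peak 6.

6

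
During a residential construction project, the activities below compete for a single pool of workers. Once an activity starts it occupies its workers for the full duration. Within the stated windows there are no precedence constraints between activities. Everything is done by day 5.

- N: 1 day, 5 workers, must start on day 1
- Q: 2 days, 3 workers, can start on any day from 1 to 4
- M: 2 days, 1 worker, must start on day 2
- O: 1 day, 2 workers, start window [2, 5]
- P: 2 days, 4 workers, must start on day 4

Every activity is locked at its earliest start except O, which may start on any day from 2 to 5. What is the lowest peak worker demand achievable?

O@2: d1:8  d2:6  d3:1  d4:4  d5:4 → peak 8
O@3: d1:8  d2:4  d3:3  d4:4  d5:4 → peak 8
O@4: d1:8  d2:4  d3:1  d4:6  d5:4 → peak 8
O@5: d1:8  d2:4  d3:1  d4:4  d5:6 → peak 8
Best is O@2, peak 8.

8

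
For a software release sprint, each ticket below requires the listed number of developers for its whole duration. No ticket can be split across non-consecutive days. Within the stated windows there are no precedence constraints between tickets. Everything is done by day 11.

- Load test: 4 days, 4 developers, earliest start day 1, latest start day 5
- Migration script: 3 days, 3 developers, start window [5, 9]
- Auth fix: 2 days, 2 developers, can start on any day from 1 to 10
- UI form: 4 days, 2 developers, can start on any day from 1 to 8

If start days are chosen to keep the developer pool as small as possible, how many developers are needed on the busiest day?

4

Early-start (Load test@1, Migration script@5, Auth fix@1, UI form@1) gives peak 8: d1:8  d2:8  d3:6  d4:6  d5:3  d6:3  d7:3  d8:0  d9:0  d10:0  d11:0.
Shift Auth fix→8, UI form→8.
Schedule Load test@1, Migration script@5, Auth fix@8, UI form@8: d1:4  d2:4  d3:4  d4:4  d5:3  d6:3  d7:3  d8:4  d9:4  d10:2  d11:2 — peak 4.
Total developer-days = 37 over 11 days ⇒ peak ≥ ⌈37/11⌉ = 4, so 4 is optimal.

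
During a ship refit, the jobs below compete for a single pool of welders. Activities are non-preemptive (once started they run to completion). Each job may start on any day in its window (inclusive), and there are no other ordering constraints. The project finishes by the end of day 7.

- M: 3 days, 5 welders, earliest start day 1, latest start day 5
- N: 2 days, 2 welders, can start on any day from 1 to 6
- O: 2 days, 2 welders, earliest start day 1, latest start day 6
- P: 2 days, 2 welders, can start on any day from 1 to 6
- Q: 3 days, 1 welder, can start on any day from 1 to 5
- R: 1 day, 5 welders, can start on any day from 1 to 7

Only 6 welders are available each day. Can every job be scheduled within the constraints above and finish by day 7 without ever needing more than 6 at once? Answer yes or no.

Schedule M@1, N@4, O@4, P@4, Q@1, R@6: d1:6  d2:6  d3:6  d4:6  d5:6  d6:5  d7:0 — peak 6 ≤ 6.

yes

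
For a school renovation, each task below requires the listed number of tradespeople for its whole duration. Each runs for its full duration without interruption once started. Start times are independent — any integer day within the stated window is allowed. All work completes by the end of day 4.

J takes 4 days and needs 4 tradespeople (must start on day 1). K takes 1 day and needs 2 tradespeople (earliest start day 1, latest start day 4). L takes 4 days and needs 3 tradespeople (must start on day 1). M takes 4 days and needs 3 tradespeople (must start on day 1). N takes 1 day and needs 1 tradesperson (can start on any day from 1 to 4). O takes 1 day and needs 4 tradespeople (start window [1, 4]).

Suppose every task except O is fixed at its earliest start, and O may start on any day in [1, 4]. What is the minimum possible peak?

O@1: d1:17  d2:10  d3:10  d4:10 → peak 17
O@2: d1:13  d2:14  d3:10  d4:10 → peak 14
O@3: d1:13  d2:10  d3:14  d4:10 → peak 14
O@4: d1:13  d2:10  d3:10  d4:14 → peak 14
Best is O@2, peak 14.

14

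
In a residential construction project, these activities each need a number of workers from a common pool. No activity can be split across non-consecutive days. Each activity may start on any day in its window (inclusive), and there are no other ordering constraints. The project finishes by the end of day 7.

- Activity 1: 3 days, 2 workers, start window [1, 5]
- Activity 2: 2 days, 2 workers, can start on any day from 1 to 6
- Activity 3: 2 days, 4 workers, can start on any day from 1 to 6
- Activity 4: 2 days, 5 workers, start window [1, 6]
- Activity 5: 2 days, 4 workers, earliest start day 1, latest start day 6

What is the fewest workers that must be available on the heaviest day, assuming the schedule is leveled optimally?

Early-start (Activity 1@1, Activity 2@1, Activity 3@1, Activity 4@1, Activity 5@1) gives peak 17: d1:17  d2:17  d3:2  d4:0  d5:0  d6:0  d7:0.
Shift Activity 2→3, Activity 4→6, Activity 5→4.
Schedule Activity 1@1, Activity 2@3, Activity 3@1, Activity 4@6, Activity 5@4: d1:6  d2:6  d3:4  d4:6  d5:4  d6:5  d7:5 — peak 6.
Total worker-days = 36 over 7 days ⇒ peak ≥ ⌈36/7⌉ = 6, so 6 is optimal.

6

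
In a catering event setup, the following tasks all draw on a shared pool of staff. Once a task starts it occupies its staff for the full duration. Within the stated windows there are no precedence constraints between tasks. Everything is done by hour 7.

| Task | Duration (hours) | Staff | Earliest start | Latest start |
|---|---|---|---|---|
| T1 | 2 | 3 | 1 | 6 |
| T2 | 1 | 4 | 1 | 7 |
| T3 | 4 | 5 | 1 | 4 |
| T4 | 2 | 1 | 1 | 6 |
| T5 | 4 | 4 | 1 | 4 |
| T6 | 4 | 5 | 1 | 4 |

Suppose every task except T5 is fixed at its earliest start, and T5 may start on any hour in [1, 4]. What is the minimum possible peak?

T5@1: h1:22  h2:18  h3:14  h4:14  h5:0  h6:0  h7:0 → peak 22
T5@2: h1:18  h2:18  h3:14  h4:14  h5:4  h6:0  h7:0 → peak 18
T5@3: h1:18  h2:14  h3:14  h4:14  h5:4  h6:4  h7:0 → peak 18
T5@4: h1:18  h2:14  h3:10  h4:14  h5:4  h6:4  h7:4 → peak 18
Best is T5@2, peak 18.

18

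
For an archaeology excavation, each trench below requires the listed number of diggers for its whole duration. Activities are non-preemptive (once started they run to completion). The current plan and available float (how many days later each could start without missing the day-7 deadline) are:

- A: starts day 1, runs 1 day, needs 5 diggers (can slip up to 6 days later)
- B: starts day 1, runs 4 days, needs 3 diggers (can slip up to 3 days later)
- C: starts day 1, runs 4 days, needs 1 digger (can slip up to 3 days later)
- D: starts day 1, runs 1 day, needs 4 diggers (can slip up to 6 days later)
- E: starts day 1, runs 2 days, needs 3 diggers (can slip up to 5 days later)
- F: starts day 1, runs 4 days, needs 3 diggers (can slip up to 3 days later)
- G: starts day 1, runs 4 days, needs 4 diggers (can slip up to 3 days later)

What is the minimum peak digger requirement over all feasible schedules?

Early-start (A@1, B@1, C@1, D@1, E@1, F@1, G@1) gives peak 23: d1:23  d2:14  d3:11  d4:11  d5:0  d6:0  d7:0.
Shift D→2, E→2, F→3, G→4.
Schedule A@1, B@1, C@1, D@2, E@2, F@3, G@4: d1:9  d2:11  d3:10  d4:11  d5:7  d6:7  d7:4 — peak 11.

11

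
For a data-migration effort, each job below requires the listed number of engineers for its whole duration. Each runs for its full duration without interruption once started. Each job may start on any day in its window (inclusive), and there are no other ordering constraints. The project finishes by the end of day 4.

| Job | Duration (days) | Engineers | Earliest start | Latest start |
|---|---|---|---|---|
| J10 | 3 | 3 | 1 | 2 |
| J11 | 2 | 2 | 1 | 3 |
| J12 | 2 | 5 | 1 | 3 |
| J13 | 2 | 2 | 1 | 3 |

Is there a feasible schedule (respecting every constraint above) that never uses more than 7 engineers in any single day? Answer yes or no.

The minimum achievable peak is 8; 7 < 8, so no feasible schedule stays within the cap.

no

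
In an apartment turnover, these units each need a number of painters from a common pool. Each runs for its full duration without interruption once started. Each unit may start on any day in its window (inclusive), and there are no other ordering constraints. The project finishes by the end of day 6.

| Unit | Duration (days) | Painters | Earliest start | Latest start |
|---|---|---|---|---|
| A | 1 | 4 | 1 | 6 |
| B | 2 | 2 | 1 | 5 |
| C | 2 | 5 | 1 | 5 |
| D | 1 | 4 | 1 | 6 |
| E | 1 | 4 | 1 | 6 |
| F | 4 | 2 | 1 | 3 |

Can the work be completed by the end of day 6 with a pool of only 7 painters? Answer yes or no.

yes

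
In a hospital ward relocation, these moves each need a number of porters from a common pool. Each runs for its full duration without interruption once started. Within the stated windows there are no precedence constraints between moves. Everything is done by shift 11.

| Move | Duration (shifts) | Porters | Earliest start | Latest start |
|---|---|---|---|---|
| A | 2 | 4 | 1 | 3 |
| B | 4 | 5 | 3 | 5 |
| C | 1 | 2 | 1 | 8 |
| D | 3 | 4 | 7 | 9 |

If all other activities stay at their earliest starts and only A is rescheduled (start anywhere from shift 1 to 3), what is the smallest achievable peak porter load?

A@1: s1:6  s2:4  s3:5  s4:5  s5:5  s6:5  s7:4  s8:4  s9:4  s10:0  s11:0 → peak 6
A@2: s1:2  s2:4  s3:9  s4:5  s5:5  s6:5  s7:4  s8:4  s9:4  s10:0  s11:0 → peak 9
A@3: s1:2  s2:0  s3:9  s4:9  s5:5  s6:5  s7:4  s8:4  s9:4  s10:0  s11:0 → peak 9
Best is A@1, peak 6.

6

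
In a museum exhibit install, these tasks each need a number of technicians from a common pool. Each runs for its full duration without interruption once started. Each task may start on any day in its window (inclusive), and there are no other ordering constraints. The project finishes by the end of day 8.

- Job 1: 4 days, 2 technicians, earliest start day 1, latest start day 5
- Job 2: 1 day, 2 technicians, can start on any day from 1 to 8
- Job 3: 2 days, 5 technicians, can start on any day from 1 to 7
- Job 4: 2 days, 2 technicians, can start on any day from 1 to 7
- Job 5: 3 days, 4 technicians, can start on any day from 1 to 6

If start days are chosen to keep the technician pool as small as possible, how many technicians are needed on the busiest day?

Early-start (Job 1@1, Job 2@1, Job 3@1, Job 4@1, Job 5@1) gives peak 15: d1:15  d2:13  d3:6  d4:2  d5:0  d6:0  d7:0  d8:0.
Shift Job 3→5, Job 4→7, Job 5→2.
Schedule Job 1@1, Job 2@1, Job 3@5, Job 4@7, Job 5@2: d1:4  d2:6  d3:6  d4:6  d5:5  d6:5  d7:2  d8:2 — peak 6.

6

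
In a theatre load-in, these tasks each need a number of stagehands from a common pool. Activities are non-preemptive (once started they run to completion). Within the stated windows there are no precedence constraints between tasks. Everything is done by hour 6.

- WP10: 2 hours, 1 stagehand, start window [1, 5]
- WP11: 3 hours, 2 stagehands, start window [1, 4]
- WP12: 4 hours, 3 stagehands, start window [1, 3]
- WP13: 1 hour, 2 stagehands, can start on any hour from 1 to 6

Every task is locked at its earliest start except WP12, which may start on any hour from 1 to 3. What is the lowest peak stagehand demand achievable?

WP12@1: h1:8  h2:6  h3:5  h4:3  h5:0  h6:0 → peak 8
WP12@2: h1:5  h2:6  h3:5  h4:3  h5:3  h6:0 → peak 6
WP12@3: h1:5  h2:3  h3:5  h4:3  h5:3  h6:3 → peak 5
Best is WP12@3, peak 5.

5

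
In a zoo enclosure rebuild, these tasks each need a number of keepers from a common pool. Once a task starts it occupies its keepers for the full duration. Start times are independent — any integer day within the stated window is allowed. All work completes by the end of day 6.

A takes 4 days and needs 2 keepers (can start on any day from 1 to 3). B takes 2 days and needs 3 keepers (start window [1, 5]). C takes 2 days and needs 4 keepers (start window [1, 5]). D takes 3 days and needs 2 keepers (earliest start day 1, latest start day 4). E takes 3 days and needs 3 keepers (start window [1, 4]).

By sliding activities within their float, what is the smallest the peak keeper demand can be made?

7

Early-start (A@1, B@1, C@1, D@1, E@1) gives peak 14: d1:14  d2:14  d3:7  d4:2  d5:0  d6:0.
Shift C→5, E→3.
Schedule A@1, B@1, C@5, D@1, E@3: d1:7  d2:7  d3:7  d4:5  d5:7  d6:4 — peak 7.
Total keeper-days = 37 over 6 days ⇒ peak ≥ ⌈37/6⌉ = 7, so 7 is optimal.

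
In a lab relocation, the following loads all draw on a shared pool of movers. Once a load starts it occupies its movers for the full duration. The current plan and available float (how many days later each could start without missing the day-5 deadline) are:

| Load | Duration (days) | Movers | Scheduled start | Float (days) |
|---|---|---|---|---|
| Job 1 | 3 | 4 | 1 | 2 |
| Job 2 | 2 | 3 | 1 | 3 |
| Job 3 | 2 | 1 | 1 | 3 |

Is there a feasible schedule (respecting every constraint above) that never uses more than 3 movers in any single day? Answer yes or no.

no

Total mover-days = 20; over 5 days the average is 20/5 > 3, so some day must exceed 3.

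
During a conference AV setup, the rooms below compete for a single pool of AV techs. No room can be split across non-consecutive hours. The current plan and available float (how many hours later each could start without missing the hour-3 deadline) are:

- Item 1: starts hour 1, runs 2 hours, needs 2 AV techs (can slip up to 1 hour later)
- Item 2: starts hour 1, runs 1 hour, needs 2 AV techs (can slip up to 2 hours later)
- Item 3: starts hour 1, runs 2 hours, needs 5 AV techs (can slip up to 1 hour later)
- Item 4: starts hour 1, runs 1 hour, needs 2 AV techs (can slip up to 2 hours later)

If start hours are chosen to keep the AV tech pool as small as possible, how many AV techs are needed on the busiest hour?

7

Early-start (Item 1@1, Item 2@1, Item 3@1, Item 4@1) gives peak 11: h1:11  h2:7  h3:0.
Shift Item 3→2.
Schedule Item 1@1, Item 2@1, Item 3@2, Item 4@1: h1:6  h2:7  h3:5 — peak 7.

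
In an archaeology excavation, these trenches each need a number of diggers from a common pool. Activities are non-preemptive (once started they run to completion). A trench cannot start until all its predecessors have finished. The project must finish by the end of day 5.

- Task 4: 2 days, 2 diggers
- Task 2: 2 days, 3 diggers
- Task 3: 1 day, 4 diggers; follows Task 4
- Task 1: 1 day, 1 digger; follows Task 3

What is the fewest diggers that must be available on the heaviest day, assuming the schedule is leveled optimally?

Early-start (Task 4@1, Task 2@1, Task 3@3, Task 1@4) gives peak 5: d1:5  d2:5  d3:4  d4:1  d5:0.
Shift Task 2→4.
Schedule Task 4@1, Task 2@4, Task 3@3, Task 1@4: d1:2  d2:2  d3:4  d4:4  d5:3 — peak 4.
No arrangement of the 16 feasible schedules does better.

4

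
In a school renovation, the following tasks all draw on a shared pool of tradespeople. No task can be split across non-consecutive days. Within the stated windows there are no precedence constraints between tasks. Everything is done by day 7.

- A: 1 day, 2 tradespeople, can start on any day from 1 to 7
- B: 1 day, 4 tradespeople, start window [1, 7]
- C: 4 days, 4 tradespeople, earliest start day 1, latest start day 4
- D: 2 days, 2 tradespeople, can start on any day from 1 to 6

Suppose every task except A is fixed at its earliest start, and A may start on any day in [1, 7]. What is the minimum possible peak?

A@1: d1:12  d2:6  d3:4  d4:4  d5:0  d6:0  d7:0 → peak 12
A@2: d1:10  d2:8  d3:4  d4:4  d5:0  d6:0  d7:0 → peak 10
A@3: d1:10  d2:6  d3:6  d4:4  d5:0  d6:0  d7:0 → peak 10
A@4: d1:10  d2:6  d3:4  d4:6  d5:0  d6:0  d7:0 → peak 10
A@5: d1:10  d2:6  d3:4  d4:4  d5:2  d6:0  d7:0 → peak 10
A@6: d1:10  d2:6  d3:4  d4:4  d5:0  d6:2  d7:0 → peak 10
A@7: d1:10  d2:6  d3:4  d4:4  d5:0  d6:0  d7:2 → peak 10
Best is A@2, peak 10.

10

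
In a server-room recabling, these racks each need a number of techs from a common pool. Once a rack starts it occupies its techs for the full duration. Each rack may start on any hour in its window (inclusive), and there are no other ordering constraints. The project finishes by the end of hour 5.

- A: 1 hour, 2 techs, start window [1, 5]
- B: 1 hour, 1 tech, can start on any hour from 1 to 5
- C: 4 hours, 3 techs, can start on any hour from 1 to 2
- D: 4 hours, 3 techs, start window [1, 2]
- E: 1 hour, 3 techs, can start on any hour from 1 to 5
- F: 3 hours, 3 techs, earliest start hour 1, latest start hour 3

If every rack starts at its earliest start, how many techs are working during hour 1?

15

At early start, hour 1 has: A, B, C, D, E, F.
Demand: 2 + 1 + 3 + 3 + 3 + 3 = 15.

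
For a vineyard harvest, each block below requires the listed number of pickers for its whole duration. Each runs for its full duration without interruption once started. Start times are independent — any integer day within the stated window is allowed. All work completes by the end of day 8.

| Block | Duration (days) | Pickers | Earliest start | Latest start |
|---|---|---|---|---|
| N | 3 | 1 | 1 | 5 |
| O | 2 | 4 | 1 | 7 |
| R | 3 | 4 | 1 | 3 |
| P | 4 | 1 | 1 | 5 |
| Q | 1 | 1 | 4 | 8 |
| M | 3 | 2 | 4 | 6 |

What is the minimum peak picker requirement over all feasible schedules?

5

Early-start (N@1, O@1, R@1, P@1, Q@4, M@4) gives peak 10: d1:10  d2:10  d3:6  d4:4  d5:2  d6:2  d7:0  d8:0.
Shift R→3, P→4, Q→6, M→6.
Schedule N@1, O@1, R@3, P@4, Q@6, M@6: d1:5  d2:5  d3:5  d4:5  d5:5  d6:4  d7:3  d8:2 — peak 5.
Total picker-days = 34 over 8 days ⇒ peak ≥ ⌈34/8⌉ = 5, so 5 is optimal.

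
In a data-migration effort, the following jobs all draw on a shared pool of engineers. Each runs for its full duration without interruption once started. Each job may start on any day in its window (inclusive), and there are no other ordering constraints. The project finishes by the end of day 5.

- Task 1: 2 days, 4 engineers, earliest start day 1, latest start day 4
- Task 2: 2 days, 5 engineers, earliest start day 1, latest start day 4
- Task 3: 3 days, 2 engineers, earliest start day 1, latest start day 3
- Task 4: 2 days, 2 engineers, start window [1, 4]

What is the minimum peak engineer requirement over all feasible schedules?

Early-start (Task 1@1, Task 2@1, Task 3@1, Task 4@1) gives peak 13: d1:13  d2:13  d3:2  d4:0  d5:0.
Shift Task 2→3, Task 4→4.
Schedule Task 1@1, Task 2@3, Task 3@1, Task 4@4: d1:6  d2:6  d3:7  d4:7  d5:2 — peak 7.

7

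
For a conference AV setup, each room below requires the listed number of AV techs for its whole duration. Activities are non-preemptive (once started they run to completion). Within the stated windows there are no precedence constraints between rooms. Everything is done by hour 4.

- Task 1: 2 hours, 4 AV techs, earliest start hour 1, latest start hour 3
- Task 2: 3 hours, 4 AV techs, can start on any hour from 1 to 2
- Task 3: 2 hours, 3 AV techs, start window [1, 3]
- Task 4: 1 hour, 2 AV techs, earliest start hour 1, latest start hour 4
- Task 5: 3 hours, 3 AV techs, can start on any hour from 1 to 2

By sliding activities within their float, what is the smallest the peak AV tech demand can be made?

Early-start (Task 1@1, Task 2@1, Task 3@1, Task 4@1, Task 5@1) gives peak 16: h1:16  h2:14  h3:7  h4:0.
Shift Task 3→3, Task 5→2.
Schedule Task 1@1, Task 2@1, Task 3@3, Task 4@1, Task 5@2: h1:10  h2:11  h3:10  h4:6 — peak 11.

11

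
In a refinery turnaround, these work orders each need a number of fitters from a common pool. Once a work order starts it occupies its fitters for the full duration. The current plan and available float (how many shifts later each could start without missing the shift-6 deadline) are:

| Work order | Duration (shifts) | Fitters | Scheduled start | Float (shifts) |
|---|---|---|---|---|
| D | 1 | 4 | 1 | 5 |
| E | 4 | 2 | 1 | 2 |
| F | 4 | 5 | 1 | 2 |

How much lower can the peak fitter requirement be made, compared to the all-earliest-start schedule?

4

Early-start peak: s1:11  s2:7  s3:7  s4:7  s5:0  s6:0 ⇒ 11.
Leveled (D@1, E@1, F@2): s1:6  s2:7  s3:7  s4:7  s5:5  s6:0 ⇒ 7.
Reduction 11 − 7 = 4.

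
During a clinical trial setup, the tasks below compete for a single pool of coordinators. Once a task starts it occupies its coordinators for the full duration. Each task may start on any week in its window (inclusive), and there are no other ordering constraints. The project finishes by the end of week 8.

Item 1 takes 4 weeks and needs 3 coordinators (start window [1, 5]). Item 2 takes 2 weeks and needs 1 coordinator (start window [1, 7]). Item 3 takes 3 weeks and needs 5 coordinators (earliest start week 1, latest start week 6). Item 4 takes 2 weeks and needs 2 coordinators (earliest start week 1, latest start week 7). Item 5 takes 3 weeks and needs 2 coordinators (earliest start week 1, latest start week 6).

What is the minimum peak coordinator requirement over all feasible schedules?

Early-start (Item 1@1, Item 2@1, Item 3@1, Item 4@1, Item 5@1) gives peak 13: w1:13  w2:13  w3:10  w4:3  w5:0  w6:0  w7:0  w8:0.
Shift Item 3→6, Item 5→3.
Schedule Item 1@1, Item 2@1, Item 3@6, Item 4@1, Item 5@3: w1:6  w2:6  w3:5  w4:5  w5:2  w6:5  w7:5  w8:5 — peak 6.

6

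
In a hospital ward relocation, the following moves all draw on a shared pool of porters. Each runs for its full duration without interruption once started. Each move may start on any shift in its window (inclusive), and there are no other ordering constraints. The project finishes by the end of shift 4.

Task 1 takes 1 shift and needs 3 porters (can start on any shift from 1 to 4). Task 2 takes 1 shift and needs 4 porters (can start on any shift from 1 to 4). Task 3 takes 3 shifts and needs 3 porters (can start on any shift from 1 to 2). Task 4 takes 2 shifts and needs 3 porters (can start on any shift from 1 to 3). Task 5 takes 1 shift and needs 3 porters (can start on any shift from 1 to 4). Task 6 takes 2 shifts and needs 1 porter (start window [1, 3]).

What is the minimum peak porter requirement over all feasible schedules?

7

Early-start (Task 1@1, Task 2@1, Task 3@1, Task 4@1, Task 5@1, Task 6@1) gives peak 17: s1:17  s2:7  s3:3  s4:0.
Shift Task 3→2, Task 4→2, Task 5→4, Task 6→2.
Schedule Task 1@1, Task 2@1, Task 3@2, Task 4@2, Task 5@4, Task 6@2: s1:7  s2:7  s3:7  s4:6 — peak 7.
Total porter-shifts = 27 over 4 shifts ⇒ peak ≥ ⌈27/4⌉ = 7, so 7 is optimal.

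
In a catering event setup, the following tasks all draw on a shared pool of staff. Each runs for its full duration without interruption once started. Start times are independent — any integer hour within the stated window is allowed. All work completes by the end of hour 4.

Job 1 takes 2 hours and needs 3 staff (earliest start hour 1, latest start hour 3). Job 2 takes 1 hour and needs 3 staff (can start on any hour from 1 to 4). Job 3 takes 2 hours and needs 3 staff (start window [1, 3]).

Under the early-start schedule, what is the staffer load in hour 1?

At early start, hour 1 has: Job 1, Job 2, Job 3.
Demand: 3 + 3 + 3 = 9.

9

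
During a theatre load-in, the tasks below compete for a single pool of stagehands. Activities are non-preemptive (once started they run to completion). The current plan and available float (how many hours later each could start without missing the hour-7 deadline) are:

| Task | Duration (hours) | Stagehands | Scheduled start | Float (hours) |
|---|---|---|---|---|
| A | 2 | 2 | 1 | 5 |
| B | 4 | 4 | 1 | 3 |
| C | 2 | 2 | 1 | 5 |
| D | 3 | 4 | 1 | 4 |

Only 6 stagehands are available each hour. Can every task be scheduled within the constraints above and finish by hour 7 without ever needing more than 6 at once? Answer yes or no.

yes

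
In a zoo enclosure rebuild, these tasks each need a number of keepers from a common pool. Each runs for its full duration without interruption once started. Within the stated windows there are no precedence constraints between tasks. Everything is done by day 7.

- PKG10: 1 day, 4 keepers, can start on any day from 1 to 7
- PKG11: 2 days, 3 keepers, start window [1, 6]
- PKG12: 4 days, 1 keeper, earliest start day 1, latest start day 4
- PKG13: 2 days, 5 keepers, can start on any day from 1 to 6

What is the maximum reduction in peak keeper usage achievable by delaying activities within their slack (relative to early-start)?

Early-start peak: d1:13  d2:9  d3:1  d4:1  d5:0  d6:0  d7:0 ⇒ 13.
Leveled (PKG10@1, PKG11@2, PKG12@1, PKG13@5): d1:5  d2:4  d3:4  d4:1  d5:5  d6:5  d7:0 ⇒ 5.
Reduction 13 − 5 = 8.

8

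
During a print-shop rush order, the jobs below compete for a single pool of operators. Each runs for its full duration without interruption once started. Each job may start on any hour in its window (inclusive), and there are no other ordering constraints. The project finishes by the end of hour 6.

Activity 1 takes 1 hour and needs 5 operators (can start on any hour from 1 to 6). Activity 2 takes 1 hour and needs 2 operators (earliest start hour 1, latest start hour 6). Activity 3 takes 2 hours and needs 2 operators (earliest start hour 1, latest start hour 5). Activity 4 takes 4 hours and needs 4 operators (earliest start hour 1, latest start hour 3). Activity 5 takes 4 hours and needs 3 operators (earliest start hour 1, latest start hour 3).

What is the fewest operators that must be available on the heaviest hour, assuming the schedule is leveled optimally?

Early-start (Activity 1@1, Activity 2@1, Activity 3@1, Activity 4@1, Activity 5@1) gives peak 16: h1:16  h2:9  h3:7  h4:7  h5:0  h6:0.
Shift Activity 2→2, Activity 4→3, Activity 5→2.
Schedule Activity 1@1, Activity 2@2, Activity 3@1, Activity 4@3, Activity 5@2: h1:7  h2:7  h3:7  h4:7  h5:7  h6:4 — peak 7.
Total operator-hours = 39 over 6 hours ⇒ peak ≥ ⌈39/6⌉ = 7, so 7 is optimal.

7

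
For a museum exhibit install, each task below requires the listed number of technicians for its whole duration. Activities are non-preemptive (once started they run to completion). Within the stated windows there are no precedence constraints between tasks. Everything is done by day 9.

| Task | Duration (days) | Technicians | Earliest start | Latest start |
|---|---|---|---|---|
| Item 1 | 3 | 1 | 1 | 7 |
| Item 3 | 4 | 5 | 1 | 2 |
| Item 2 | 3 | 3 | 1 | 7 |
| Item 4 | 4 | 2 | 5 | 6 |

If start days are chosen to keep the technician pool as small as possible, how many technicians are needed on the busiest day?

6

Early-start (Item 1@1, Item 3@1, Item 2@1, Item 4@5) gives peak 9: d1:9  d2:9  d3:9  d4:5  d5:2  d6:2  d7:2  d8:2  d9:0.
Shift Item 2→5.
Schedule Item 1@1, Item 3@1, Item 2@5, Item 4@5: d1:6  d2:6  d3:6  d4:5  d5:5  d6:5  d7:5  d8:2  d9:0 — peak 6.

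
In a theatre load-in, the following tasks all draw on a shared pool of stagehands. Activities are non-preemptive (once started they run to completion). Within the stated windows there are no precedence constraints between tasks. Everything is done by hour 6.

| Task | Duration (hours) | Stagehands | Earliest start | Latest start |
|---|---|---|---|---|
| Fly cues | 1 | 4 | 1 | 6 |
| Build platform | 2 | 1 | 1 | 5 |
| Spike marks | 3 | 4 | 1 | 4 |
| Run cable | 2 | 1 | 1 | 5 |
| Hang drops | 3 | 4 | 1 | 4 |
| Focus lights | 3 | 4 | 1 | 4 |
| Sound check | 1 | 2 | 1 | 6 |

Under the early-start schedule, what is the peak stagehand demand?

20

Early-start schedule: Fly cues@1, Build platform@1, Spike marks@1, Run cable@1, Hang drops@1, Focus lights@1, Sound check@1.
Load per hour: hour 1: 20, hour 2: 14, hour 3: 12, hour 4: 0, hour 5: 0, hour 6: 0.
Peak is 20.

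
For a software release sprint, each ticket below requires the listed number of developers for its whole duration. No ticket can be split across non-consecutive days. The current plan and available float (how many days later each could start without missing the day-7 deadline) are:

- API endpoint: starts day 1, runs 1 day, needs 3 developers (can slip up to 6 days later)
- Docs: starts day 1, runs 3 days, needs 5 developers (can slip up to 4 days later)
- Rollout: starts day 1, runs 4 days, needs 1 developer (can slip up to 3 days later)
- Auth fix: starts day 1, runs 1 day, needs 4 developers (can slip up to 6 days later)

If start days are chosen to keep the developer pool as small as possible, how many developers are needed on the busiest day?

Early-start (API endpoint@1, Docs@1, Rollout@1, Auth fix@1) gives peak 13: d1:13  d2:6  d3:6  d4:1  d5:0  d6:0  d7:0.
Shift Docs→5, Auth fix→2.
Schedule API endpoint@1, Docs@5, Rollout@1, Auth fix@2: d1:4  d2:5  d3:1  d4:1  d5:5  d6:5  d7:5 — peak 5.

5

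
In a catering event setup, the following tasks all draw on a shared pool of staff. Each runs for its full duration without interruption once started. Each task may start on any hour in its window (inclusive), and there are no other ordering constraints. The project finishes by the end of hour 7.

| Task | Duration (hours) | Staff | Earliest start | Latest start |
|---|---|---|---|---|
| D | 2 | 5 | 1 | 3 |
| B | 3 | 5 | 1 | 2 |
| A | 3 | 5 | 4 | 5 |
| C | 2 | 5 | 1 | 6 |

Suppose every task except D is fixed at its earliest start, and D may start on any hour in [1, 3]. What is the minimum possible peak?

D@1: h1:15  h2:15  h3:5  h4:5  h5:5  h6:5  h7:0 → peak 15
D@2: h1:10  h2:15  h3:10  h4:5  h5:5  h6:5  h7:0 → peak 15
D@3: h1:10  h2:10  h3:10  h4:10  h5:5  h6:5  h7:0 → peak 10
Best is D@3, peak 10.

10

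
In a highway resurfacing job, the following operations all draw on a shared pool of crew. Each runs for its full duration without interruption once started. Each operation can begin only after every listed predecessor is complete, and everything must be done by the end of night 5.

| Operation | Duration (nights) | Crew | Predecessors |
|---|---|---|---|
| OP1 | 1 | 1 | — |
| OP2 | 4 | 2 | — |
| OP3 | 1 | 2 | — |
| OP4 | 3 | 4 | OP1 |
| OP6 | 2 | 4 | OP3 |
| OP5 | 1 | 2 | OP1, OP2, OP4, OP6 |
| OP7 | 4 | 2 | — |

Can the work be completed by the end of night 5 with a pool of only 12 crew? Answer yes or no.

yes

Schedule OP1@1, OP2@1, OP3@1, OP4@2, OP6@2, OP5@5, OP7@1: n1:7  n2:12  n3:12  n4:8  n5:2 — peak 12 ≤ 12.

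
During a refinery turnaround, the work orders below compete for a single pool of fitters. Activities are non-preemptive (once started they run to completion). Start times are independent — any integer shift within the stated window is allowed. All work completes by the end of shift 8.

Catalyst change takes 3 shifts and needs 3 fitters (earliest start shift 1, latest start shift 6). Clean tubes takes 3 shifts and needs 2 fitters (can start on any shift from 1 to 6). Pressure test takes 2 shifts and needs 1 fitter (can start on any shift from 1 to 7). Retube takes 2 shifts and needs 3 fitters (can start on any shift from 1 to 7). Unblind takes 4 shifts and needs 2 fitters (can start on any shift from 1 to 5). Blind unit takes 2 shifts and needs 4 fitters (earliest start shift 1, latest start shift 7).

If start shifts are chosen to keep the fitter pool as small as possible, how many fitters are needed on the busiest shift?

Early-start (Catalyst change@1, Clean tubes@1, Pressure test@1, Retube@1, Unblind@1, Blind unit@1) gives peak 15: s1:15  s2:15  s3:7  s4:2  s5:0  s6:0  s7:0  s8:0.
Shift Clean tubes→4, Pressure test→7, Retube→5, Blind unit→7.
Schedule Catalyst change@1, Clean tubes@4, Pressure test@7, Retube@5, Unblind@1, Blind unit@7: s1:5  s2:5  s3:5  s4:4  s5:5  s6:5  s7:5  s8:5 — peak 5.
Total fitter-shifts = 39 over 8 shifts ⇒ peak ≥ ⌈39/8⌉ = 5, so 5 is optimal.

5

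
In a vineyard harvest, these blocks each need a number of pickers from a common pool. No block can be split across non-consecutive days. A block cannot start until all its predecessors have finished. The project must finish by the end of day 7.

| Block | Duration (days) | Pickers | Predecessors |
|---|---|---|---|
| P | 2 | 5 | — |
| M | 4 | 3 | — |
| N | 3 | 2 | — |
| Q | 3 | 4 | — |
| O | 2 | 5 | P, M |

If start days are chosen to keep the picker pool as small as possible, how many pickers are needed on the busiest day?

8

Early-start (P@1, M@1, N@1, Q@1, O@5) gives peak 14: d1:14  d2:14  d3:9  d4:3  d5:5  d6:5  d7:0.
Shift N→5, Q→3, O→6.
Schedule P@1, M@1, N@5, Q@3, O@6: d1:8  d2:8  d3:7  d4:7  d5:6  d6:7  d7:7 — peak 8.
Total picker-days = 50 over 7 days ⇒ peak ≥ ⌈50/7⌉ = 8, so 8 is optimal.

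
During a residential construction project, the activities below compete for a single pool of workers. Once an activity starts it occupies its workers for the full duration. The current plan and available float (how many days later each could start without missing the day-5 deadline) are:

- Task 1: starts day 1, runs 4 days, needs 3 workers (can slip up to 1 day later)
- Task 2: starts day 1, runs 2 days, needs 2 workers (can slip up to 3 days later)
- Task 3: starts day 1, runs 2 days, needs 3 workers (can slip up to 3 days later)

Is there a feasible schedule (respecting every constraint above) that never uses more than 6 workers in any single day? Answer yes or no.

yes

Schedule Task 1@1, Task 2@1, Task 3@3: d1:5  d2:5  d3:6  d4:6  d5:0 — peak 6 ≤ 6.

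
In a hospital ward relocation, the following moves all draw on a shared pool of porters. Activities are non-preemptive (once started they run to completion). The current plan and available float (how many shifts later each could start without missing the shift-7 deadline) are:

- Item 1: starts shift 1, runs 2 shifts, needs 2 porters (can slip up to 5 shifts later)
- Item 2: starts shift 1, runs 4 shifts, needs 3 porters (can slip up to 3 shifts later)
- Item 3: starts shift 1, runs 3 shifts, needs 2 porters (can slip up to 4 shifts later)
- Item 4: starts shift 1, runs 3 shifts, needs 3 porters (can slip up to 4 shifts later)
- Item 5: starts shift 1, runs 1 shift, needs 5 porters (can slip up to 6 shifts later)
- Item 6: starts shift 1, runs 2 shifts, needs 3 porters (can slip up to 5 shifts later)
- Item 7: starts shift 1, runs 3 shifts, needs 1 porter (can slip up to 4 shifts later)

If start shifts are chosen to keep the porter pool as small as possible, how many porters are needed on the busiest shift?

Early-start (Item 1@1, Item 2@1, Item 3@1, Item 4@1, Item 5@1, Item 6@1, Item 7@1) gives peak 19: s1:19  s2:14  s3:9  s4:3  s5:0  s6:0  s7:0.
Shift Item 4→4, Item 5→7, Item 6→5, Item 7→3.
Schedule Item 1@1, Item 2@1, Item 3@1, Item 4@4, Item 5@7, Item 6@5, Item 7@3: s1:7  s2:7  s3:6  s4:7  s5:7  s6:6  s7:5 — peak 7.
Total porter-shifts = 45 over 7 shifts ⇒ peak ≥ ⌈45/7⌉ = 7, so 7 is optimal.

7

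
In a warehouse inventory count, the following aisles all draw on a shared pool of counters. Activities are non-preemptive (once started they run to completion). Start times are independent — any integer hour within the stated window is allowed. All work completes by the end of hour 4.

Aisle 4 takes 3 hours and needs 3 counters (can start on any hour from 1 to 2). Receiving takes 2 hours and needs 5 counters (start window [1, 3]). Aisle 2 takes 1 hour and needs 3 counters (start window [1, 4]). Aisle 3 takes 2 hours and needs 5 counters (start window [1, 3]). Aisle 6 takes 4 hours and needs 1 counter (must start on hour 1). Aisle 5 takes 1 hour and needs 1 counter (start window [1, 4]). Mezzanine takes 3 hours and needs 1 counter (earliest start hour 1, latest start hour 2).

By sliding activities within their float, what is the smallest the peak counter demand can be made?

Early-start (Aisle 4@1, Receiving@1, Aisle 2@1, Aisle 3@1, Aisle 6@1, Aisle 5@1, Mezzanine@1) gives peak 19: h1:19  h2:15  h3:5  h4:1.
Shift Aisle 2→4, Aisle 3→3, Mezzanine→2.
Schedule Aisle 4@1, Receiving@1, Aisle 2@4, Aisle 3@3, Aisle 6@1, Aisle 5@1, Mezzanine@2: h1:10  h2:10  h3:10  h4:10 — peak 10.
Total counter-hours = 40 over 4 hours ⇒ peak ≥ ⌈40/4⌉ = 10, so 10 is optimal.

10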